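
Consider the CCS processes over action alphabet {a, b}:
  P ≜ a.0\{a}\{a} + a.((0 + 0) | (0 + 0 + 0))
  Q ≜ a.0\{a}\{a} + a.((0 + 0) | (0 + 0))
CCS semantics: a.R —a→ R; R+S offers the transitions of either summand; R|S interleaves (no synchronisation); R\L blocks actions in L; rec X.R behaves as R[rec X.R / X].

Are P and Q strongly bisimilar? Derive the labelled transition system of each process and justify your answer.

LTS(P): 3 reachable states
  p0 = a.0\{a}\{a} + a.((0 + 0) | (0 + 0 + 0)) :: --a--▸ p1, --a--▸ p2
  p1 = (0 + 0) | (0 + 0 + 0) :: (no moves)
  p2 = 0\{a}\{a} :: (no moves)
LTS(Q): 3 reachable states
  q0 = a.0\{a}\{a} + a.((0 + 0) | (0 + 0)) :: --a--▸ q1, --a--▸ q2
  q1 = (0 + 0) | (0 + 0) :: (no moves)
  q2 = 0\{a}\{a} :: (no moves)
Partition-refinement fixed point:
  B0 = {p0, q0}
  B1 = {p1, p2, q1, q2}
p0 ∈ B0, q0 ∈ B0 → same block

YES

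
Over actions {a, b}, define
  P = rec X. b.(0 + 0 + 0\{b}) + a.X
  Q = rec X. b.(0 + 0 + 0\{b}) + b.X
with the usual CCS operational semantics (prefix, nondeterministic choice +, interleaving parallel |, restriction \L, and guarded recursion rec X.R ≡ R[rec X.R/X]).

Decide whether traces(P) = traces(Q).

P's transition system — 2 states:
  p0 = rec X. b.(0 + 0 + 0\{b}) + a.X ⊢ —a→ p0, —b→ p1
  p1 = 0 + 0 + 0\{b} ⊢ deadlocked
Q's transition system — 2 states:
  q0 = rec X. b.(0 + 0 + 0\{b}) + b.X ⊢ —b→ q0, —b→ q1
  q1 = 0 + 0 + 0\{b} ⊢ deadlocked
Run σ = ⟨a⟩ on P: start {p0}
  step 1 (a): {p0}
  P completes σ.
Run σ = ⟨a⟩ on Q: start {q0}
  step 1 (a): ∅ (Q stuck)

traces(P) ≠ traces(Q) — witness ⟨a⟩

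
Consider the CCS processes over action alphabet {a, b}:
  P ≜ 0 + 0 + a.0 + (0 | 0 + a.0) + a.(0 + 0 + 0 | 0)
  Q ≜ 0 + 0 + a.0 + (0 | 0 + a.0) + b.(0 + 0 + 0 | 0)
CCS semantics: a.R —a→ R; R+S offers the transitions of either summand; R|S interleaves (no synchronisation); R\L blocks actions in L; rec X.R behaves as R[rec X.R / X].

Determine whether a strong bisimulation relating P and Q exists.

P ≁ Q

P's transition system — 3 states:
  p0 = 0 + 0 + a.0 + (0 | 0 + a.0) + a.(0 + 0 + 0 | 0) has moves ··a··> p1, ··a··> p2
  p1 = 0 has moves ·
  p2 = 0 + 0 + 0 | 0 has moves ·
Q's transition system — 3 states:
  q0 = 0 + 0 + a.0 + (0 | 0 + a.0) + b.(0 + 0 + 0 | 0) has moves ··a··> q1, ··b··> q2
  q1 = 0 has moves ·
  q2 = 0 + 0 + 0 | 0 has moves ·
Coarsest stable partition (strong bisimilarity classes):
  B0 = {p0}
  B1 = {p1, p2, q1, q2}
  B2 = {q0}
p0 ∈ B0, q0 ∈ B2 → different blocks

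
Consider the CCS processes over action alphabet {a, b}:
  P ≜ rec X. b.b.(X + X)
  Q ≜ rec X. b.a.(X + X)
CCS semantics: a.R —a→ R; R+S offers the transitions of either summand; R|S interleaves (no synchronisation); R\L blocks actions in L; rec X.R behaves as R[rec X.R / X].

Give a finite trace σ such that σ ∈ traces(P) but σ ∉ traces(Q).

bb

LTS(P): 3 reachable states
  u0 = rec X. b.b.(X + X) | --b--▸ u1
  u1 = b.((rec X. b.b.(X + X)) + (rec X. b.b.(X + X))) | --b--▸ u2
  u2 = (rec X. b.b.(X + X)) + (rec X. b.b.(X + X)) | --b--▸ u1
LTS(Q): 3 reachable states
  v0 = rec X. b.a.(X + X) | --b--▸ v1
  v1 = a.((rec X. b.a.(X + X)) + (rec X. b.a.(X + X))) | --a--▸ v2
  v2 = (rec X. b.a.(X + X)) + (rec X. b.a.(X + X)) | --b--▸ v1
Executing bb from P (initial set {u0}):
  [1] b ⇒ {u1}
  [2] b ⇒ {u2}
  ✓ P
Executing bb from Q (initial set {v0}):
  [1] b ⇒ {v1}
  [2] b ⇒ no successor for Q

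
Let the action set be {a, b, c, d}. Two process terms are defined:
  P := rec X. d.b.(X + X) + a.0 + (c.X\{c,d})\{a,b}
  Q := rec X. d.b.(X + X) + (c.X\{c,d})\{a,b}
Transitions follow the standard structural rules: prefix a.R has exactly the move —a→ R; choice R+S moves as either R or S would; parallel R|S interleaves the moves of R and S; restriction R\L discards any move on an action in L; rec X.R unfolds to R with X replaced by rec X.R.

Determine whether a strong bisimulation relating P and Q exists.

NO

Reachable graph of P (5 states):
  m0 = rec X. d.b.(X + X) + a.0 + (c.X\{c,d})\{a,b} :: =a=> m1, =c=> m2, =d=> m3
  m1 = 0 :: ·
  m2 = (rec X. d.b.(X + X) + a.0 + (c.X\{c,d})\{a,b})\{c,d}\{a,b} :: ·
  m3 = b.((rec X. d.b.(X + X) + a.0 + (c.X\{c,d})\{a,b}) + (rec X. d.b.(X + X) + a.0 + (c.X\{c,d})\{a,b})) :: =b=> m4
  m4 = (rec X. d.b.(X + X) + a.0 + (c.X\{c,d})\{a,b}) + (rec X. d.b.(X + X) + a.0 + (c.X\{c,d})\{a,b}) :: =a=> m1, =c=> m2, =d=> m3
Reachable graph of Q (4 states):
  n0 = rec X. d.b.(X + X) + (c.X\{c,d})\{a,b} :: =c=> n1, =d=> n2
  n1 = (rec X. d.b.(X + X) + (c.X\{c,d})\{a,b})\{c,d}\{a,b} :: ·
  n2 = b.((rec X. d.b.(X + X) + (c.X\{c,d})\{a,b}) + (rec X. d.b.(X + X) + (c.X\{c,d})\{a,b})) :: =b=> n3
  n3 = (rec X. d.b.(X + X) + (c.X\{c,d})\{a,b}) + (rec X. d.b.(X + X) + (c.X\{c,d})\{a,b}) :: =c=> n1, =d=> n2
Coarsest stable partition (strong bisimilarity classes):
  B0 = {m0, m4}
  B1 = {m1, m2, n1}
  B2 = {m3}
  B3 = {n0, n3}
  B4 = {n2}
m0 ∈ B0, n0 ∈ B3 → different blocks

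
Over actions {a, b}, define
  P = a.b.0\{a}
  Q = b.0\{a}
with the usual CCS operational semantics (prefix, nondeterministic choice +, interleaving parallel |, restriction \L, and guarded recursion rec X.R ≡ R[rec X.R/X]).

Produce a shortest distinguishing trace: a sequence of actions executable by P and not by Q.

P's transition system — 3 states:
  s0 = a.b.0\{a} ⊢ —a→ s1
  s1 = b.0\{a} ⊢ —b→ s2
  s2 = 0\{a} ⊢ ·
Q's transition system — 2 states:
  t0 = b.0\{a} ⊢ —b→ t1
  t1 = 0\{a} ⊢ ·
Trace ⟨a⟩ through P, begin at {s0}:
  step 1 (a): {s1}
  P completes σ.
Trace ⟨a⟩ through Q, begin at {t0}:
  step 1 (a): ∅ (Q stuck)

a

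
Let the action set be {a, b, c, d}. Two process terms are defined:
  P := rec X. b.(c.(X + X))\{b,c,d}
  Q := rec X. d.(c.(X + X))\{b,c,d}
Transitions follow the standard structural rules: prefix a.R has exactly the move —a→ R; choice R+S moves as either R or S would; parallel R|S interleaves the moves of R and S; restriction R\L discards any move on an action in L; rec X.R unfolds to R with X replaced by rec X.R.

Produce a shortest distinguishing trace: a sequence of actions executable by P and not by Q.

b

P's transition system — 2 states:
  m0 = rec X. b.(c.(X + X))\{b,c,d} ⊢ -b-> m1
  m1 = (c.((rec X. b.(c.(X + X))\{b,c,d}) + (rec X. b.(c.(X + X))\{b,c,d})))\{b,c,d} ⊢ deadlocked
Q's transition system — 2 states:
  n0 = rec X. d.(c.(X + X))\{b,c,d} ⊢ -d-> n1
  n1 = (c.((rec X. d.(c.(X + X))\{b,c,d}) + (rec X. d.(c.(X + X))\{b,c,d})))\{b,c,d} ⊢ deadlocked
Trace ⟨b⟩ through P, begin at {m0}:
  step 1 (b): {m1}
  P completes σ.
Trace ⟨b⟩ through Q, begin at {n0}:
  step 1 (b): ∅ (Q stuck)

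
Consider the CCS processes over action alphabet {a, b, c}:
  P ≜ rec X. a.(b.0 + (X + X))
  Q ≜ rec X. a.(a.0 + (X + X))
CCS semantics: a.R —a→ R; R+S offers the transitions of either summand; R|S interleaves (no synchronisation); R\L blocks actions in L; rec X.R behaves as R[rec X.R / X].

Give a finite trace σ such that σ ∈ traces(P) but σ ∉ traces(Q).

P's transition system — 3 states:
  p0 = rec X. a.(b.0 + (X + X)) | --a--▸ p1
  p1 = b.0 + ((rec X. a.(b.0 + (X + X))) + (rec X. a.(b.0 + (X + X)))) | --a--▸ p1, --b--▸ p2
  p2 = 0 | ·
Q's transition system — 3 states:
  q0 = rec X. a.(a.0 + (X + X)) | --a--▸ q1
  q1 = a.0 + ((rec X. a.(a.0 + (X + X))) + (rec X. a.(a.0 + (X + X)))) | --a--▸ q1, --a--▸ q2
  q2 = 0 | ·
Executing ab from P (initial set {p0}):
  after a @ step 1: {p1}
  after b @ step 2: {p2}
  — P admits the full trace.
Executing ab from Q (initial set {q0}):
  after a @ step 1: {q1}
  after b @ step 2: ∅ (Q stuck)

ab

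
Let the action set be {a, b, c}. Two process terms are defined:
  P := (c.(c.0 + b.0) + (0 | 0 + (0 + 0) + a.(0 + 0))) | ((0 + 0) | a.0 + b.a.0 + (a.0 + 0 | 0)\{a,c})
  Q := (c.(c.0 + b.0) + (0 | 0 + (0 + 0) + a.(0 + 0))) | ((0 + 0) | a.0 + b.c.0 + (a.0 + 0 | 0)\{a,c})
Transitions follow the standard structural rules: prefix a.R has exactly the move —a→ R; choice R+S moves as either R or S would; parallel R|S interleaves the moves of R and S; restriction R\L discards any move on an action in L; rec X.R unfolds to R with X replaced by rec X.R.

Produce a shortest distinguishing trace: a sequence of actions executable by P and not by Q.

aba

P's transition system — 16 states:
  u0 = (c.(c.0 + b.0) + (0 | 0 + (0 + 0) + a.(0 + 0))) | ((0 + 0) | a.0 + b.a.0 + (a.0 + 0 | 0)\{a,c}) | -a-> u1, -a-> u2, -b-> u3, -c-> u4
  u1 = (0 + 0) | ((0 + 0) | a.0 + b.a.0 + (a.0 + 0 | 0)\{a,c}) | -a-> u5, -b-> u6
  u2 = (c.(c.0 + b.0) + (0 | 0 + (0 + 0) + a.(0 + 0))) | ((0 + 0) | 0) | -a-> u5, -c-> u7
  u3 = (c.(c.0 + b.0) + (0 | 0 + (0 + 0) + a.(0 + 0))) | a.0 | -a-> u6, -a-> u8, -c-> u9
  u4 = (c.0 + b.0) | ((0 + 0) | a.0 + b.a.0 + (a.0 + 0 | 0)\{a,c}) | -a-> u7, -b-> u10, -b-> u9, -c-> u10
  u5 = (0 + 0) | ((0 + 0) | 0) | ·
  u6 = (0 + 0) | a.0 | -a-> u11
  u7 = (c.0 + b.0) | ((0 + 0) | 0) | -b-> u12, -c-> u12
  u8 = (c.(c.0 + b.0) + (0 | 0 + (0 + 0) + a.(0 + 0))) | 0 | -a-> u11, -c-> u13
  u9 = (c.0 + b.0) | a.0 | -a-> u13, -b-> u14, -c-> u14
  u10 = 0 | ((0 + 0) | a.0 + b.a.0 + (a.0 + 0 | 0)\{a,c}) | -a-> u12, -b-> u14
  u11 = (0 + 0) | 0 | ·
  u12 = 0 | ((0 + 0) | 0) | ·
  u13 = (c.0 + b.0) | 0 | -b-> u15, -c-> u15
  u14 = 0 | a.0 | -a-> u15
  u15 = 0 | 0 | ·
Q's transition system — 16 states:
  v0 = (c.(c.0 + b.0) + (0 | 0 + (0 + 0) + a.(0 + 0))) | ((0 + 0) | a.0 + b.c.0 + (a.0 + 0 | 0)\{a,c}) | -a-> v1, -a-> v2, -b-> v3, -c-> v4
  v1 = (0 + 0) | ((0 + 0) | a.0 + b.c.0 + (a.0 + 0 | 0)\{a,c}) | -a-> v5, -b-> v6
  v2 = (c.(c.0 + b.0) + (0 | 0 + (0 + 0) + a.(0 + 0))) | ((0 + 0) | 0) | -a-> v5, -c-> v7
  v3 = (c.(c.0 + b.0) + (0 | 0 + (0 + 0) + a.(0 + 0))) | c.0 | -a-> v6, -c-> v8, -c-> v9
  v4 = (c.0 + b.0) | ((0 + 0) | a.0 + b.c.0 + (a.0 + 0 | 0)\{a,c}) | -a-> v7, -b-> v10, -b-> v9, -c-> v10
  v5 = (0 + 0) | ((0 + 0) | 0) | ·
  v6 = (0 + 0) | c.0 | -c-> v11
  v7 = (c.0 + b.0) | ((0 + 0) | 0) | -b-> v12, -c-> v12
  v8 = (c.(c.0 + b.0) + (0 | 0 + (0 + 0) + a.(0 + 0))) | 0 | -a-> v11, -c-> v13
  v9 = (c.0 + b.0) | c.0 | -b-> v14, -c-> v13, -c-> v14
  v10 = 0 | ((0 + 0) | a.0 + b.c.0 + (a.0 + 0 | 0)\{a,c}) | -a-> v12, -b-> v14
  v11 = (0 + 0) | 0 | ·
  v12 = 0 | ((0 + 0) | 0) | ·
  v13 = (c.0 + b.0) | 0 | -b-> v15, -c-> v15
  v14 = 0 | c.0 | -c-> v15
  v15 = 0 | 0 | ·
Run σ = ⟨aba⟩ on P: start {u0}
  step 1 (a): {u1, u2}
  step 2 (b): {u6}
  step 3 (a): {u11}
  — P admits the full trace.
Run σ = ⟨aba⟩ on Q: start {v0}
  step 1 (a): {v1, v2}
  step 2 (b): {v6}
  step 3 (a): ∅ (Q stuck)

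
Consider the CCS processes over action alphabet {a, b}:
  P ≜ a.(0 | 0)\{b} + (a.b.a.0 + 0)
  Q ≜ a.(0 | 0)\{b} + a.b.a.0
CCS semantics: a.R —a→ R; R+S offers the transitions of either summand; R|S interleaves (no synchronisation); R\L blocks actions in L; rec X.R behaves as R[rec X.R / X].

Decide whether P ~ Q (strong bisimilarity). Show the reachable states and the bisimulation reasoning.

bisimilar

LTS(P): 5 reachable states
  m0 = a.(0 | 0)\{b} + (a.b.a.0 + 0) has moves =a=> m1, =a=> m2
  m1 = (0 | 0)\{b} has moves ∅
  m2 = b.a.0 has moves =b=> m3
  m3 = a.0 has moves =a=> m4
  m4 = 0 has moves ∅
LTS(Q): 5 reachable states
  n0 = a.(0 | 0)\{b} + a.b.a.0 has moves =a=> n1, =a=> n2
  n1 = (0 | 0)\{b} has moves ∅
  n2 = b.a.0 has moves =b=> n3
  n3 = a.0 has moves =a=> n4
  n4 = 0 has moves ∅
Partition-refinement fixed point:
  B0 = {m0, n0}
  B1 = {m1, m4, n1, n4}
  B2 = {m2, n2}
  B3 = {m3, n3}
m0 ∈ B0, n0 ∈ B0 → same block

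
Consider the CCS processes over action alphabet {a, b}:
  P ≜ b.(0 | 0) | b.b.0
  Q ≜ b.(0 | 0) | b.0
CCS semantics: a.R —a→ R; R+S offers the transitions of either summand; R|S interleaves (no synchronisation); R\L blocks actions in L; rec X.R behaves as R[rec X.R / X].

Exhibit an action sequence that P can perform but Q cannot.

LTS(P): 6 reachable states
  u0 = b.(0 | 0) | b.b.0 has moves --b--▸ u1, --b--▸ u2
  u1 = 0 | 0 | b.b.0 has moves --b--▸ u3
  u2 = b.(0 | 0) | b.0 has moves --b--▸ u3, --b--▸ u4
  u3 = 0 | 0 | b.0 has moves --b--▸ u5
  u4 = b.(0 | 0) | 0 has moves --b--▸ u5
  u5 = 0 | 0 | 0 has moves stopped
LTS(Q): 4 reachable states
  v0 = b.(0 | 0) | b.0 has moves --b--▸ v1, --b--▸ v2
  v1 = 0 | 0 | b.0 has moves --b--▸ v3
  v2 = b.(0 | 0) | 0 has moves --b--▸ v3
  v3 = 0 | 0 | 0 has moves stopped
Executing bbb from P (initial set {u0}):
  [1] b ⇒ {u1, u2}
  [2] b ⇒ {u3, u4}
  [3] b ⇒ {u5}
  P completes σ.
Executing bbb from Q (initial set {v0}):
  [1] b ⇒ {v1, v2}
  [2] b ⇒ {v3}
  [3] b ⇒ ∅ (Q stuck)

bbb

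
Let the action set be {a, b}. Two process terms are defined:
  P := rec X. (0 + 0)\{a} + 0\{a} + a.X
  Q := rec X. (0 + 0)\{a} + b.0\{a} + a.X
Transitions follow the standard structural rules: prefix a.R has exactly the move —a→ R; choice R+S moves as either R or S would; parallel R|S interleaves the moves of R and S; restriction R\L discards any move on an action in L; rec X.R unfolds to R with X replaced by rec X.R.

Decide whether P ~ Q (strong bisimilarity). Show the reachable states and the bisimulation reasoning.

NO

Reachable graph of P (1 states):
  s0 = rec X. (0 + 0)\{a} + 0\{a} + a.X has moves =a=> s0
Reachable graph of Q (2 states):
  t0 = rec X. (0 + 0)\{a} + b.0\{a} + a.X has moves =a=> t0, =b=> t1
  t1 = 0\{a} has moves stopped
Bisimilarity quotient blocks:
  B0 = {s0}
  B1 = {t0}
  B2 = {t1}
s0 ∈ B0, t0 ∈ B1 → different blocks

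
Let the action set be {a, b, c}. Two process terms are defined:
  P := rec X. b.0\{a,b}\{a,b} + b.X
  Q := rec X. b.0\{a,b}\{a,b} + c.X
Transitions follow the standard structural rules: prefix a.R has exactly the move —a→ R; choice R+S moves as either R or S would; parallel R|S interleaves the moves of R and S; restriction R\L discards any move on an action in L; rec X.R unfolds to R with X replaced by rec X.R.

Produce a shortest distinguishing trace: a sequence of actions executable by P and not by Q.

bb

Reachable graph of P (2 states):
  p0 = rec X. b.0\{a,b}\{a,b} + b.X has moves —b→ p0, —b→ p1
  p1 = 0\{a,b}\{a,b} has moves ·
Reachable graph of Q (2 states):
  q0 = rec X. b.0\{a,b}\{a,b} + c.X has moves —b→ q1, —c→ q0
  q1 = 0\{a,b}\{a,b} has moves ·
Executing bb from P (initial set {p0}):
  step 1 (b): {p0, p1}
  step 2 (b): {p0, p1}
  ✓ P
Executing bb from Q (initial set {q0}):
  step 1 (b): {q1}
  step 2 (b): no successor for Q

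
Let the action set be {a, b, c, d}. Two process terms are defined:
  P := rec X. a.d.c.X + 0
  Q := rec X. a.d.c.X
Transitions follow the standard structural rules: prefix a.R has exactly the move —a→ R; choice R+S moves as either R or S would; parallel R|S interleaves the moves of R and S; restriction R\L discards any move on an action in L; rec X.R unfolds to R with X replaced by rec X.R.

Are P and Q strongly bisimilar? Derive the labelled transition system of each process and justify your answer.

P ~ Q

P's transition system — 3 states:
  u0 = rec X. a.d.c.X + 0 has moves -a-> u1
  u1 = d.c.(rec X. a.d.c.X + 0) has moves -d-> u2
  u2 = c.(rec X. a.d.c.X + 0) has moves -c-> u0
Q's transition system — 3 states:
  v0 = rec X. a.d.c.X has moves -a-> v1
  v1 = d.c.(rec X. a.d.c.X) has moves -d-> v2
  v2 = c.(rec X. a.d.c.X) has moves -c-> v0
Bisimilarity quotient blocks:
  B0 = {u0, v0}
  B1 = {u1, v1}
  B2 = {u2, v2}
u0 ∈ B0, v0 ∈ B0 → same block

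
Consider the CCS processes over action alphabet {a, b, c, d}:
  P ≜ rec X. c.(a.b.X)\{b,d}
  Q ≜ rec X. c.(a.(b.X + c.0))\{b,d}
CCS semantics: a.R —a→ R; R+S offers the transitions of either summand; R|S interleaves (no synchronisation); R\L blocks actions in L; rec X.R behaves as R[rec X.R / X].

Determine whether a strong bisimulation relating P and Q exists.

P's transition system — 3 states:
  u0 = rec X. c.(a.b.X)\{b,d} → --c--▸ u1
  u1 = (a.b.(rec X. c.(a.b.X)\{b,d}))\{b,d} → --a--▸ u2
  u2 = (b.(rec X. c.(a.b.X)\{b,d}))\{b,d} → stopped
Q's transition system — 4 states:
  v0 = rec X. c.(a.(b.X + c.0))\{b,d} → --c--▸ v1
  v1 = (a.(b.(rec X. c.(a.(b.X + c.0))\{b,d}) + c.0))\{b,d} → --a--▸ v2
  v2 = (b.(rec X. c.(a.(b.X + c.0))\{b,d}) + c.0)\{b,d} → --c--▸ v3
  v3 = 0\{b,d} → stopped
Partition-refinement fixed point:
  B0 = {u0}
  B1 = {u1}
  B2 = {u2, v3}
  B3 = {v0}
  B4 = {v1}
  B5 = {v2}
u0 ∈ B0, v0 ∈ B3 → different blocks

NO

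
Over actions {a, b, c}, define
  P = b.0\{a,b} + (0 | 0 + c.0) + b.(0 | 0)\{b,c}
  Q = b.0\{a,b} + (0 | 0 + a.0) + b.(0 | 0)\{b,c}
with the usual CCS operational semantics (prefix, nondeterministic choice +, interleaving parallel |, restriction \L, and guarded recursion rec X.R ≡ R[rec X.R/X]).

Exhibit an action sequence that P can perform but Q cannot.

P's transition system — 4 states:
  p0 = b.0\{a,b} + (0 | 0 + c.0) + b.(0 | 0)\{b,c} has moves =b=> p1, =b=> p2, =c=> p3
  p1 = (0 | 0)\{b,c} has moves deadlocked
  p2 = 0\{a,b} has moves deadlocked
  p3 = 0 has moves deadlocked
Q's transition system — 4 states:
  q0 = b.0\{a,b} + (0 | 0 + a.0) + b.(0 | 0)\{b,c} has moves =a=> q1, =b=> q2, =b=> q3
  q1 = 0 has moves deadlocked
  q2 = (0 | 0)\{b,c} has moves deadlocked
  q3 = 0\{a,b} has moves deadlocked
Run σ = ⟨c⟩ on P: start {p0}
  [1] c ⇒ {p3}
  P completes σ.
Run σ = ⟨c⟩ on Q: start {q0}
  [1] c ⇒ ∅  — Q cannot continue

c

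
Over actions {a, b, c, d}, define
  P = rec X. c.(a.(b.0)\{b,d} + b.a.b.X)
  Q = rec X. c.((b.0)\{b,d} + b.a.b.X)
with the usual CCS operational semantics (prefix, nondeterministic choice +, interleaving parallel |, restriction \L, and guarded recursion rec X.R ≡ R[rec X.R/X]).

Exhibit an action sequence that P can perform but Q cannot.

Reachable graph of P (5 states):
  u0 = rec X. c.(a.(b.0)\{b,d} + b.a.b.X) has moves ··c··> u1
  u1 = a.(b.0)\{b,d} + b.a.b.(rec X. c.(a.(b.0)\{b,d} + b.a.b.X)) has moves ··a··> u2, ··b··> u3
  u2 = (b.0)\{b,d} has moves ·
  u3 = a.b.(rec X. c.(a.(b.0)\{b,d} + b.a.b.X)) has moves ··a··> u4
  u4 = b.(rec X. c.(a.(b.0)\{b,d} + b.a.b.X)) has moves ··b··> u0
Reachable graph of Q (4 states):
  v0 = rec X. c.((b.0)\{b,d} + b.a.b.X) has moves ··c··> v1
  v1 = (b.0)\{b,d} + b.a.b.(rec X. c.((b.0)\{b,d} + b.a.b.X)) has moves ··b··> v2
  v2 = a.b.(rec X. c.((b.0)\{b,d} + b.a.b.X)) has moves ··a··> v3
  v3 = b.(rec X. c.((b.0)\{b,d} + b.a.b.X)) has moves ··b··> v0
Run σ = ⟨ca⟩ on P: start {u0}
  after c @ step 1: {u1}
  after a @ step 2: {u2}
  ✓ P
Run σ = ⟨ca⟩ on Q: start {v0}
  after c @ step 1: {v1}
  after a @ step 2: ∅ (Q stuck)

ca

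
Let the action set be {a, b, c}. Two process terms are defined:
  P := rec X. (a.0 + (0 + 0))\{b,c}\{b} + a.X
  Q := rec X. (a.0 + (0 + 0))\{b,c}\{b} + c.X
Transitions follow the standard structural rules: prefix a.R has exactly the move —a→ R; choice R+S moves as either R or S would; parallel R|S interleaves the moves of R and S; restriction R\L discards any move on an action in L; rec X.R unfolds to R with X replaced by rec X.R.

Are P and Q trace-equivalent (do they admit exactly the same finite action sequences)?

P's transition system — 2 states:
  p0 = rec X. (a.0 + (0 + 0))\{b,c}\{b} + a.X → —a→ p0, —a→ p1
  p1 = 0\{b,c}\{b} → ·
Q's transition system — 2 states:
  q0 = rec X. (a.0 + (0 + 0))\{b,c}\{b} + c.X → —a→ q1, —c→ q0
  q1 = 0\{b,c}\{b} → ·
Run σ = ⟨aa⟩ on P: start {p0}
  after a @ step 1: {p0, p1}
  after a @ step 2: {p0, p1}
  ✓ P
Run σ = ⟨aa⟩ on Q: start {q0}
  after a @ step 1: {q1}
  after a @ step 2: ∅ (Q stuck)

traces(P) ≠ traces(Q) — witness ⟨aa⟩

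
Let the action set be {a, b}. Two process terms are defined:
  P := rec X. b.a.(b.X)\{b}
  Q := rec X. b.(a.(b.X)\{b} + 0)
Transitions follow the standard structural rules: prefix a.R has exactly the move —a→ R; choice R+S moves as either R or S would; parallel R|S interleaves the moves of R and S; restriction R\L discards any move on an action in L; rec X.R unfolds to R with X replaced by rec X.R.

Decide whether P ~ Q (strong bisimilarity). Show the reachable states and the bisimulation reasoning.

YES

P's transition system — 3 states:
  s0 = rec X. b.a.(b.X)\{b} ⊢ —b→ s1
  s1 = a.(b.(rec X. b.a.(b.X)\{b}))\{b} ⊢ —a→ s2
  s2 = (b.(rec X. b.a.(b.X)\{b}))\{b} ⊢ ·
Q's transition system — 3 states:
  t0 = rec X. b.(a.(b.X)\{b} + 0) ⊢ —b→ t1
  t1 = a.(b.(rec X. b.(a.(b.X)\{b} + 0)))\{b} + 0 ⊢ —a→ t2
  t2 = (b.(rec X. b.(a.(b.X)\{b} + 0)))\{b} ⊢ ·
Coarsest stable partition (strong bisimilarity classes):
  B0 = {s0, t0}
  B1 = {s1, t1}
  B2 = {s2, t2}
s0 ∈ B0, t0 ∈ B0 → same block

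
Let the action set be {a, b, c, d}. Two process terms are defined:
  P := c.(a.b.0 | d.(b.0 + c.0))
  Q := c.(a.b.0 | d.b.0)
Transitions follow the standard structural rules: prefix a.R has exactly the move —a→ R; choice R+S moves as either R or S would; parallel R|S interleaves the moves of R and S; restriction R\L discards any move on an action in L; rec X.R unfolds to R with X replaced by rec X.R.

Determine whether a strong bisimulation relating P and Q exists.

not bisimilar

Reachable graph of P (10 states):
  u0 = c.(a.b.0 | d.(b.0 + c.0)) :: —c→ u1
  u1 = a.b.0 | d.(b.0 + c.0) :: —a→ u2, —d→ u3
  u2 = b.0 | d.(b.0 + c.0) :: —b→ u4, —d→ u5
  u3 = a.b.0 | (b.0 + c.0) :: —a→ u5, —b→ u6, —c→ u6
  u4 = 0 | d.(b.0 + c.0) :: —d→ u7
  u5 = b.0 | (b.0 + c.0) :: —b→ u7, —b→ u8, —c→ u8
  u6 = a.b.0 | 0 :: —a→ u8
  u7 = 0 | (b.0 + c.0) :: —b→ u9, —c→ u9
  u8 = b.0 | 0 :: —b→ u9
  u9 = 0 | 0 :: ∅
Reachable graph of Q (10 states):
  v0 = c.(a.b.0 | d.b.0) :: —c→ v1
  v1 = a.b.0 | d.b.0 :: —a→ v2, —d→ v3
  v2 = b.0 | d.b.0 :: —b→ v4, —d→ v5
  v3 = a.b.0 | b.0 :: —a→ v5, —b→ v6
  v4 = 0 | d.b.0 :: —d→ v7
  v5 = b.0 | b.0 :: —b→ v7, —b→ v8
  v6 = a.b.0 | 0 :: —a→ v8
  v7 = 0 | b.0 :: —b→ v9
  v8 = b.0 | 0 :: —b→ v9
  v9 = 0 | 0 :: ∅
Bisimilarity quotient blocks:
  B0 = {u0}
  B1 = {u1}
  B2 = {u2}
  B3 = {u5}
  B4 = {u8, v7, v8}
  B5 = {u9, v9}
  B6 = {u7}
  B7 = {u4}
  B8 = {u3}
  B9 = {u6, v6}
  B10 = {v0}
  B11 = {v1}
  B12 = {v2}
  B13 = {v4}
  B14 = {v5}
  B15 = {v3}
u0 ∈ B0, v0 ∈ B10 → different blocks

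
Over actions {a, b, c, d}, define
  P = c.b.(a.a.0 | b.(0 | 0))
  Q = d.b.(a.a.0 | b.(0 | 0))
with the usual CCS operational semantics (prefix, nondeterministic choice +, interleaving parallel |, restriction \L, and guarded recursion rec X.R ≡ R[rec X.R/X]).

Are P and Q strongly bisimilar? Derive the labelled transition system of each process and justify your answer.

P ≁ Q

LTS(P): 8 reachable states
  u0 = c.b.(a.a.0 | b.(0 | 0)) → —c→ u1
  u1 = b.(a.a.0 | b.(0 | 0)) → —b→ u2
  u2 = a.a.0 | b.(0 | 0) → —a→ u3, —b→ u4
  u3 = a.0 | b.(0 | 0) → —a→ u5, —b→ u6
  u4 = a.a.0 | (0 | 0) → —a→ u6
  u5 = 0 | b.(0 | 0) → —b→ u7
  u6 = a.0 | (0 | 0) → —a→ u7
  u7 = 0 | (0 | 0) → stopped
LTS(Q): 8 reachable states
  v0 = d.b.(a.a.0 | b.(0 | 0)) → —d→ v1
  v1 = b.(a.a.0 | b.(0 | 0)) → —b→ v2
  v2 = a.a.0 | b.(0 | 0) → —a→ v3, —b→ v4
  v3 = a.0 | b.(0 | 0) → —a→ v5, —b→ v6
  v4 = a.a.0 | (0 | 0) → —a→ v6
  v5 = 0 | b.(0 | 0) → —b→ v7
  v6 = a.0 | (0 | 0) → —a→ v7
  v7 = 0 | (0 | 0) → stopped
Partition-refinement fixed point:
  B0 = {u0}
  B1 = {u1, v1}
  B2 = {u2, v2}
  B3 = {u3, v3}
  B4 = {u5, v5}
  B5 = {u7, v7}
  B6 = {u6, v6}
  B7 = {u4, v4}
  B8 = {v0}
u0 ∈ B0, v0 ∈ B8 → different blocks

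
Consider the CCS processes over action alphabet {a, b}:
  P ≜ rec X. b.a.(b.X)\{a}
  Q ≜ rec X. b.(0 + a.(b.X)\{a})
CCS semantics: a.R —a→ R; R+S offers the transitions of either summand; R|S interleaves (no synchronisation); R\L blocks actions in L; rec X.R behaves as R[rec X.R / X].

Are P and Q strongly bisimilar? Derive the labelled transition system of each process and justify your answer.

P ~ Q

LTS(P): 5 reachable states
  u0 = rec X. b.a.(b.X)\{a} :: =b=> u1
  u1 = a.(b.(rec X. b.a.(b.X)\{a}))\{a} :: =a=> u2
  u2 = (b.(rec X. b.a.(b.X)\{a}))\{a} :: =b=> u3
  u3 = (rec X. b.a.(b.X)\{a})\{a} :: =b=> u4
  u4 = (a.(b.(rec X. b.a.(b.X)\{a}))\{a})\{a} :: ∅
LTS(Q): 5 reachable states
  v0 = rec X. b.(0 + a.(b.X)\{a}) :: =b=> v1
  v1 = 0 + a.(b.(rec X. b.(0 + a.(b.X)\{a})))\{a} :: =a=> v2
  v2 = (b.(rec X. b.(0 + a.(b.X)\{a})))\{a} :: =b=> v3
  v3 = (rec X. b.(0 + a.(b.X)\{a}))\{a} :: =b=> v4
  v4 = (0 + a.(b.(rec X. b.(0 + a.(b.X)\{a})))\{a})\{a} :: ∅
Partition-refinement fixed point:
  B0 = {u0, v0}
  B1 = {u1, v1}
  B2 = {u2, v2}
  B3 = {u3, v3}
  B4 = {u4, v4}
u0 ∈ B0, v0 ∈ B0 → same block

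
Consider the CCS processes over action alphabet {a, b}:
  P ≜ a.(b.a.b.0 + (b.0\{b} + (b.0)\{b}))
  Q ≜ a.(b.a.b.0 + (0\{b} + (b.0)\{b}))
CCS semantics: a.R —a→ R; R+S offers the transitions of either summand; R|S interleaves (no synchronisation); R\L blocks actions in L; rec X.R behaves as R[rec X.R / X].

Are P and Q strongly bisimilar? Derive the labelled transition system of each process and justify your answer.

Reachable graph of P (6 states):
  m0 = a.(b.a.b.0 + (b.0\{b} + (b.0)\{b})) ⊢ --a--▸ m1
  m1 = b.a.b.0 + (b.0\{b} + (b.0)\{b}) ⊢ --b--▸ m2, --b--▸ m3
  m2 = 0\{b} ⊢ ∅
  m3 = a.b.0 ⊢ --a--▸ m4
  m4 = b.0 ⊢ --b--▸ m5
  m5 = 0 ⊢ ∅
Reachable graph of Q (5 states):
  n0 = a.(b.a.b.0 + (0\{b} + (b.0)\{b})) ⊢ --a--▸ n1
  n1 = b.a.b.0 + (0\{b} + (b.0)\{b}) ⊢ --b--▸ n2
  n2 = a.b.0 ⊢ --a--▸ n3
  n3 = b.0 ⊢ --b--▸ n4
  n4 = 0 ⊢ ∅
Coarsest stable partition (strong bisimilarity classes):
  B0 = {m0}
  B1 = {m1}
  B2 = {m2, m5, n4}
  B3 = {m3, n2}
  B4 = {m4, n3}
  B5 = {n0}
  B6 = {n1}
m0 ∈ B0, n0 ∈ B5 → different blocks

P ≁ Q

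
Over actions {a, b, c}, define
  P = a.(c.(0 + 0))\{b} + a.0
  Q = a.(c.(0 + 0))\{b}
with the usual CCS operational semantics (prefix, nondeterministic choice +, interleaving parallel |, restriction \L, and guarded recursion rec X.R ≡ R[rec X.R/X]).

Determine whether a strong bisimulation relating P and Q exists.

Reachable graph of P (4 states):
  p0 = a.(c.(0 + 0))\{b} + a.0 :: ··a··> p1, ··a··> p2
  p1 = (c.(0 + 0))\{b} :: ··c··> p3
  p2 = 0 :: ·
  p3 = (0 + 0)\{b} :: ·
Reachable graph of Q (3 states):
  q0 = a.(c.(0 + 0))\{b} :: ··a··> q1
  q1 = (c.(0 + 0))\{b} :: ··c··> q2
  q2 = (0 + 0)\{b} :: ·
Coarsest stable partition (strong bisimilarity classes):
  B0 = {p0}
  B1 = {p2, p3, q2}
  B2 = {p1, q1}
  B3 = {q0}
p0 ∈ B0, q0 ∈ B3 → different blocks

not bisimilar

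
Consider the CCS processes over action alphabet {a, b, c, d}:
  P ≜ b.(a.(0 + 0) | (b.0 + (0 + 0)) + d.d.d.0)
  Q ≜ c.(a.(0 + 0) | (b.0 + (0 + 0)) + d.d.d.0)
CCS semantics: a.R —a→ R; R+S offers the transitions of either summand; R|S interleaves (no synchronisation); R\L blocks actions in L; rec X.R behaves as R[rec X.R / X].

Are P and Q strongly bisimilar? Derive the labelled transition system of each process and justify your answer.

Reachable graph of P (8 states):
  u0 = b.(a.(0 + 0) | (b.0 + (0 + 0)) + d.d.d.0) → -b-> u1
  u1 = a.(0 + 0) | (b.0 + (0 + 0)) + d.d.d.0 → -a-> u2, -b-> u3, -d-> u4
  u2 = (0 + 0) | (b.0 + (0 + 0)) → -b-> u5
  u3 = a.(0 + 0) | 0 → -a-> u5
  u4 = d.d.0 → -d-> u6
  u5 = (0 + 0) | 0 → stopped
  u6 = d.0 → -d-> u7
  u7 = 0 → stopped
Reachable graph of Q (8 states):
  v0 = c.(a.(0 + 0) | (b.0 + (0 + 0)) + d.d.d.0) → -c-> v1
  v1 = a.(0 + 0) | (b.0 + (0 + 0)) + d.d.d.0 → -a-> v2, -b-> v3, -d-> v4
  v2 = (0 + 0) | (b.0 + (0 + 0)) → -b-> v5
  v3 = a.(0 + 0) | 0 → -a-> v5
  v4 = d.d.0 → -d-> v6
  v5 = (0 + 0) | 0 → stopped
  v6 = d.0 → -d-> v7
  v7 = 0 → stopped
Partition-refinement fixed point:
  B0 = {u0}
  B1 = {u1, v1}
  B2 = {u2, v2}
  B3 = {u5, u7, v5, v7}
  B4 = {u4, v4}
  B5 = {u6, v6}
  B6 = {u3, v3}
  B7 = {v0}
u0 ∈ B0, v0 ∈ B7 → different blocks

P ≁ Q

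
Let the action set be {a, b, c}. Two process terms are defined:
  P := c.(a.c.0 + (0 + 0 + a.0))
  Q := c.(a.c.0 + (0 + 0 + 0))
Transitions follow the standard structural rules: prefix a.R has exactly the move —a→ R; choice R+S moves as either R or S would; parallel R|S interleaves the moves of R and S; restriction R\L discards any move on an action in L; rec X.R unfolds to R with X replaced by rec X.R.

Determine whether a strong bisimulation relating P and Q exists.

P ≁ Q

P's transition system — 4 states:
  p0 = c.(a.c.0 + (0 + 0 + a.0)) has moves ··c··> p1
  p1 = a.c.0 + (0 + 0 + a.0) has moves ··a··> p2, ··a··> p3
  p2 = 0 has moves ∅
  p3 = c.0 has moves ··c··> p2
Q's transition system — 4 states:
  q0 = c.(a.c.0 + (0 + 0 + 0)) has moves ··c··> q1
  q1 = a.c.0 + (0 + 0 + 0) has moves ··a··> q2
  q2 = c.0 has moves ··c··> q3
  q3 = 0 has moves ∅
Coarsest stable partition (strong bisimilarity classes):
  B0 = {p0}
  B1 = {p1}
  B2 = {p2, q3}
  B3 = {p3, q2}
  B4 = {q0}
  B5 = {q1}
p0 ∈ B0, q0 ∈ B4 → different blocks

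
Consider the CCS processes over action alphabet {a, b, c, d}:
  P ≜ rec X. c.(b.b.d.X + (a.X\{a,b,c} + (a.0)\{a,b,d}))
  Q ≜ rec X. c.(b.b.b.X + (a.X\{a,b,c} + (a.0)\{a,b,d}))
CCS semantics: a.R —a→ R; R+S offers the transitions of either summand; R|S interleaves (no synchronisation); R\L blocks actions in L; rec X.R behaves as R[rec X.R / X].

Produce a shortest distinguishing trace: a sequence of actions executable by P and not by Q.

Reachable graph of P (5 states):
  p0 = rec X. c.(b.b.d.X + (a.X\{a,b,c} + (a.0)\{a,b,d})) :: ··c··> p1
  p1 = b.b.d.(rec X. c.(b.b.d.X + (a.X\{a,b,c} + (a.0)\{a,b,d}))) + (a.(rec X. c.(b.b.d.X + (a.X\{a,b,c} + (a.0)\{a,b,d})))\{a,b,c} + (a.0)\{a,b,d}) :: ··a··> p2, ··b··> p3
  p2 = (rec X. c.(b.b.d.X + (a.X\{a,b,c} + (a.0)\{a,b,d})))\{a,b,c} :: ·
  p3 = b.d.(rec X. c.(b.b.d.X + (a.X\{a,b,c} + (a.0)\{a,b,d}))) :: ··b··> p4
  p4 = d.(rec X. c.(b.b.d.X + (a.X\{a,b,c} + (a.0)\{a,b,d}))) :: ··d··> p0
Reachable graph of Q (5 states):
  q0 = rec X. c.(b.b.b.X + (a.X\{a,b,c} + (a.0)\{a,b,d})) :: ··c··> q1
  q1 = b.b.b.(rec X. c.(b.b.b.X + (a.X\{a,b,c} + (a.0)\{a,b,d}))) + (a.(rec X. c.(b.b.b.X + (a.X\{a,b,c} + (a.0)\{a,b,d})))\{a,b,c} + (a.0)\{a,b,d}) :: ··a··> q2, ··b··> q3
  q2 = (rec X. c.(b.b.b.X + (a.X\{a,b,c} + (a.0)\{a,b,d})))\{a,b,c} :: ·
  q3 = b.b.(rec X. c.(b.b.b.X + (a.X\{a,b,c} + (a.0)\{a,b,d}))) :: ··b··> q4
  q4 = b.(rec X. c.(b.b.b.X + (a.X\{a,b,c} + (a.0)\{a,b,d}))) :: ··b··> q0
Executing cbbd from P (initial set {p0}):
  [1] c ⇒ {p1}
  [2] b ⇒ {p3}
  [3] b ⇒ {p4}
  [4] d ⇒ {p0}
  P completes σ.
Executing cbbd from Q (initial set {q0}):
  [1] c ⇒ {q1}
  [2] b ⇒ {q3}
  [3] b ⇒ {q4}
  [4] d ⇒ ∅ (Q stuck)

cbbd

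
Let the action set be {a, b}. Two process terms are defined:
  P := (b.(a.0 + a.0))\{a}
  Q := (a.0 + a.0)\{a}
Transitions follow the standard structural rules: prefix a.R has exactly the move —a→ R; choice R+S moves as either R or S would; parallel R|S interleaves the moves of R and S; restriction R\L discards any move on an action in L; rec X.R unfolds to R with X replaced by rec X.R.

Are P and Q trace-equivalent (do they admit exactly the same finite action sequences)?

Reachable graph of P (2 states):
  p0 = (b.(a.0 + a.0))\{a} ⊢ —b→ p1
  p1 = (a.0 + a.0)\{a} ⊢ (no moves)
Reachable graph of Q (1 states):
  q0 = (a.0 + a.0)\{a} ⊢ (no moves)
Trace ⟨b⟩ through P, begin at {p0}:
  [1] b ⇒ {p1}
  P completes σ.
Trace ⟨b⟩ through Q, begin at {q0}:
  [1] b ⇒ ∅  — Q cannot continue

NO — witness ⟨b⟩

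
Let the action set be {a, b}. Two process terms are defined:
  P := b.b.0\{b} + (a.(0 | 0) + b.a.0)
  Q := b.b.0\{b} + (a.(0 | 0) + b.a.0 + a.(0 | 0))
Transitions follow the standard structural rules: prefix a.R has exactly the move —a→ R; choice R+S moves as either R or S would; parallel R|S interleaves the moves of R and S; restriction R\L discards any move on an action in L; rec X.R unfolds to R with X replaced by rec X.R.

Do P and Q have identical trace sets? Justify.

LTS(P): 6 reachable states
  m0 = b.b.0\{b} + (a.(0 | 0) + b.a.0) | --a--▸ m1, --b--▸ m2, --b--▸ m3
  m1 = 0 | 0 | ·
  m2 = a.0 | --a--▸ m4
  m3 = b.0\{b} | --b--▸ m5
  m4 = 0 | ·
  m5 = 0\{b} | ·
LTS(Q): 6 reachable states
  n0 = b.b.0\{b} + (a.(0 | 0) + b.a.0 + a.(0 | 0)) | --a--▸ n1, --b--▸ n2, --b--▸ n3
  n1 = 0 | 0 | ·
  n2 = a.0 | --a--▸ n4
  n3 = b.0\{b} | --b--▸ n5
  n4 = 0 | ·
  n5 = 0\{b} | ·
Partition-refinement fixed point:
  B0 = {m0, n0}
  B1 = {m1, m4, m5, n1, n4, n5}
  B2 = {m2, n2}
  B3 = {m3, n3}
m0 ∈ B0, n0 ∈ B0 → same block
Bisimilar ⇒ trace-equivalent.

traces(P) = traces(Q)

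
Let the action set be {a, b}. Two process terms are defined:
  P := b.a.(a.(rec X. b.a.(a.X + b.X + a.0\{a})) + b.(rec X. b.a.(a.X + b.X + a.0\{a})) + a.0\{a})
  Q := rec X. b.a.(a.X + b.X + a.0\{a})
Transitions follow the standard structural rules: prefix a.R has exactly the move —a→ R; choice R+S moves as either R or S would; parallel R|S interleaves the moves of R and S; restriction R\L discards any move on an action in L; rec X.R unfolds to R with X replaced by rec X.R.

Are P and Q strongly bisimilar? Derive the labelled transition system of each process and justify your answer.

bisimilar

P's transition system — 5 states:
  u0 = b.a.(a.(rec X. b.a.(a.X + b.X + a.0\{a})) + b.(rec X. b.a.(a.X + b.X + a.0\{a})) + a.0\{a}) :: =b=> u1
  u1 = a.(a.(rec X. b.a.(a.X + b.X + a.0\{a})) + b.(rec X. b.a.(a.X + b.X + a.0\{a})) + a.0\{a}) :: =a=> u2
  u2 = a.(rec X. b.a.(a.X + b.X + a.0\{a})) + b.(rec X. b.a.(a.X + b.X + a.0\{a})) + a.0\{a} :: =a=> u3, =a=> u4, =b=> u4
  u3 = 0\{a} :: deadlocked
  u4 = rec X. b.a.(a.X + b.X + a.0\{a}) :: =b=> u1
Q's transition system — 4 states:
  v0 = rec X. b.a.(a.X + b.X + a.0\{a}) :: =b=> v1
  v1 = a.(a.(rec X. b.a.(a.X + b.X + a.0\{a})) + b.(rec X. b.a.(a.X + b.X + a.0\{a})) + a.0\{a}) :: =a=> v2
  v2 = a.(rec X. b.a.(a.X + b.X + a.0\{a})) + b.(rec X. b.a.(a.X + b.X + a.0\{a})) + a.0\{a} :: =a=> v0, =a=> v3, =b=> v0
  v3 = 0\{a} :: deadlocked
Bisimilarity quotient blocks:
  B0 = {u0, u4, v0}
  B1 = {u1, v1}
  B2 = {u2, v2}
  B3 = {u3, v3}
u0 ∈ B0, v0 ∈ B0 → same block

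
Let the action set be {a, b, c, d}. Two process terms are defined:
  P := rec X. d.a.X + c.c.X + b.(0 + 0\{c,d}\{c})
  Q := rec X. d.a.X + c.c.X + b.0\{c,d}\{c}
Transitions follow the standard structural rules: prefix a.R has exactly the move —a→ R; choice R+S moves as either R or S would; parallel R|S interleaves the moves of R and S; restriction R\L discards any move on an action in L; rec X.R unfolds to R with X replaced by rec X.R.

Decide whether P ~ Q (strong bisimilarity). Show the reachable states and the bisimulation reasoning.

Reachable graph of P (4 states):
  u0 = rec X. d.a.X + c.c.X + b.(0 + 0\{c,d}\{c}) has moves ··b··> u1, ··c··> u2, ··d··> u3
  u1 = 0 + 0\{c,d}\{c} has moves (no moves)
  u2 = c.(rec X. d.a.X + c.c.X + b.(0 + 0\{c,d}\{c})) has moves ··c··> u0
  u3 = a.(rec X. d.a.X + c.c.X + b.(0 + 0\{c,d}\{c})) has moves ··a··> u0
Reachable graph of Q (4 states):
  v0 = rec X. d.a.X + c.c.X + b.0\{c,d}\{c} has moves ··b··> v1, ··c··> v2, ··d··> v3
  v1 = 0\{c,d}\{c} has moves (no moves)
  v2 = c.(rec X. d.a.X + c.c.X + b.0\{c,d}\{c}) has moves ··c··> v0
  v3 = a.(rec X. d.a.X + c.c.X + b.0\{c,d}\{c}) has moves ··a··> v0
Bisimilarity quotient blocks:
  B0 = {u0, v0}
  B1 = {u3, v3}
  B2 = {u1, v1}
  B3 = {u2, v2}
u0 ∈ B0, v0 ∈ B0 → same block

P ~ Q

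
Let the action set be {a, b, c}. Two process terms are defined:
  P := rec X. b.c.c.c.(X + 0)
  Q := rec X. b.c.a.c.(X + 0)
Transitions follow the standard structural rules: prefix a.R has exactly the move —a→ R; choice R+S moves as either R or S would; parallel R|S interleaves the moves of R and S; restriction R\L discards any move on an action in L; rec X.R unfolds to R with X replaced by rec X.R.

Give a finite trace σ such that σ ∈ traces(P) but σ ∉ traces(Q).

LTS(P): 5 reachable states
  s0 = rec X. b.c.c.c.(X + 0) has moves --b--▸ s1
  s1 = c.c.c.((rec X. b.c.c.c.(X + 0)) + 0) has moves --c--▸ s2
  s2 = c.c.((rec X. b.c.c.c.(X + 0)) + 0) has moves --c--▸ s3
  s3 = c.((rec X. b.c.c.c.(X + 0)) + 0) has moves --c--▸ s4
  s4 = (rec X. b.c.c.c.(X + 0)) + 0 has moves --b--▸ s1
LTS(Q): 5 reachable states
  t0 = rec X. b.c.a.c.(X + 0) has moves --b--▸ t1
  t1 = c.a.c.((rec X. b.c.a.c.(X + 0)) + 0) has moves --c--▸ t2
  t2 = a.c.((rec X. b.c.a.c.(X + 0)) + 0) has moves --a--▸ t3
  t3 = c.((rec X. b.c.a.c.(X + 0)) + 0) has moves --c--▸ t4
  t4 = (rec X. b.c.a.c.(X + 0)) + 0 has moves --b--▸ t1
Run σ = ⟨bcc⟩ on P: start {s0}
  step 1 (b): {s1}
  step 2 (c): {s2}
  step 3 (c): {s3}
  ✓ P
Run σ = ⟨bcc⟩ on Q: start {t0}
  step 1 (b): {t1}
  step 2 (c): {t2}
  step 3 (c): ∅ (Q stuck)

bcc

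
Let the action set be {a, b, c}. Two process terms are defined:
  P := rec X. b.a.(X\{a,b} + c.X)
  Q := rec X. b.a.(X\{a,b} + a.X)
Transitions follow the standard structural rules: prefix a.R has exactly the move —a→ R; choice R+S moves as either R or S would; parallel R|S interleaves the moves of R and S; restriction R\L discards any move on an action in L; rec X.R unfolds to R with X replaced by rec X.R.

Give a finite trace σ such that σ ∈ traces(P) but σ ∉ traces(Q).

Reachable graph of P (3 states):
  u0 = rec X. b.a.(X\{a,b} + c.X) → --b--▸ u1
  u1 = a.((rec X. b.a.(X\{a,b} + c.X))\{a,b} + c.(rec X. b.a.(X\{a,b} + c.X))) → --a--▸ u2
  u2 = (rec X. b.a.(X\{a,b} + c.X))\{a,b} + c.(rec X. b.a.(X\{a,b} + c.X)) → --c--▸ u0
Reachable graph of Q (3 states):
  v0 = rec X. b.a.(X\{a,b} + a.X) → --b--▸ v1
  v1 = a.((rec X. b.a.(X\{a,b} + a.X))\{a,b} + a.(rec X. b.a.(X\{a,b} + a.X))) → --a--▸ v2
  v2 = (rec X. b.a.(X\{a,b} + a.X))\{a,b} + a.(rec X. b.a.(X\{a,b} + a.X)) → --a--▸ v0
Run σ = ⟨bac⟩ on P: start {u0}
  after b @ step 1: {u1}
  after a @ step 2: {u2}
  after c @ step 3: {u0}
  ✓ P
Run σ = ⟨bac⟩ on Q: start {v0}
  after b @ step 1: {v1}
  after a @ step 2: {v2}
  after c @ step 3: ∅  — Q cannot continue

bac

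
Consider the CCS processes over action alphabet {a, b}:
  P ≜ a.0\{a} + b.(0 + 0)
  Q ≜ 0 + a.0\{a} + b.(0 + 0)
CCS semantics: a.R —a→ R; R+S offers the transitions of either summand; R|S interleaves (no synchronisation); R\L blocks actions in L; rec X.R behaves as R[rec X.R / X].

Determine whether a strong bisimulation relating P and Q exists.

P ~ Q

P's transition system — 3 states:
  s0 = a.0\{a} + b.(0 + 0) ⊢ =a=> s1, =b=> s2
  s1 = 0\{a} ⊢ (no moves)
  s2 = 0 + 0 ⊢ (no moves)
Q's transition system — 3 states:
  t0 = 0 + a.0\{a} + b.(0 + 0) ⊢ =a=> t1, =b=> t2
  t1 = 0\{a} ⊢ (no moves)
  t2 = 0 + 0 ⊢ (no moves)
Partition-refinement fixed point:
  B0 = {s0, t0}
  B1 = {s1, s2, t1, t2}
s0 ∈ B0, t0 ∈ B0 → same block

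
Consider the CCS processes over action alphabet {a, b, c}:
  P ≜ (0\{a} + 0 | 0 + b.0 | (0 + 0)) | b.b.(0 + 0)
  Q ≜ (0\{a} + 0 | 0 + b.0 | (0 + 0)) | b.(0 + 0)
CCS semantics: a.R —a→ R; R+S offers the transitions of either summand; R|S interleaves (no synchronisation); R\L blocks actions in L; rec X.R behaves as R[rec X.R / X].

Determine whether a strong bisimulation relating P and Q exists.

LTS(P): 6 reachable states
  p0 = (0\{a} + 0 | 0 + b.0 | (0 + 0)) | b.b.(0 + 0) :: =b=> p1, =b=> p2
  p1 = (0\{a} + 0 | 0 + b.0 | (0 + 0)) | b.(0 + 0) :: =b=> p3, =b=> p4
  p2 = 0 | (0 + 0) | b.b.(0 + 0) :: =b=> p4
  p3 = (0\{a} + 0 | 0 + b.0 | (0 + 0)) | (0 + 0) :: =b=> p5
  p4 = 0 | (0 + 0) | b.(0 + 0) :: =b=> p5
  p5 = 0 | (0 + 0) | (0 + 0) :: (no moves)
LTS(Q): 4 reachable states
  q0 = (0\{a} + 0 | 0 + b.0 | (0 + 0)) | b.(0 + 0) :: =b=> q1, =b=> q2
  q1 = (0\{a} + 0 | 0 + b.0 | (0 + 0)) | (0 + 0) :: =b=> q3
  q2 = 0 | (0 + 0) | b.(0 + 0) :: =b=> q3
  q3 = 0 | (0 + 0) | (0 + 0) :: (no moves)
Coarsest stable partition (strong bisimilarity classes):
  B0 = {p0}
  B1 = {p1, p2, q0}
  B2 = {p3, p4, q1, q2}
  B3 = {p5, q3}
p0 ∈ B0, q0 ∈ B1 → different blocks

NO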